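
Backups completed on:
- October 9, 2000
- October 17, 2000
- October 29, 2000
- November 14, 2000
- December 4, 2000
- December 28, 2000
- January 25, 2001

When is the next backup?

Intervals are 8, 12, 16, 20, 24, 28 days — an arithmetic progression with common difference 4.
Next gap: 32 days. January 25, 2001 + 32 days = February 26, 2001.

February 26, 2001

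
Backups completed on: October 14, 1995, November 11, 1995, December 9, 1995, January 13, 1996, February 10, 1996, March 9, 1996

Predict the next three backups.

April 13, 1996; May 11, 1996; June 8, 1996

These are Saturdays at 28- or 35-day spacing (28, 28, 35, 28, 28).
The pattern: 2nd Saturday of the month.
April 1996 — 2nd Saturday is April 13, 1996.
May 1996 — 2nd Saturday is May 11, 1996.
June 1996 — 2nd Saturday is June 8, 1996.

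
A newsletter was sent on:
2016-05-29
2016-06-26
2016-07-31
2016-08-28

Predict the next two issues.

2016-09-25, 2016-10-30

Every date is a Sunday; gaps 28, 35, 28 days.
Each is the last Sunday of its month (at least one falls on the 29th or later, ruling out '4th Sunday').
Last Sunday of September 2016: 2016-09-25.
Last Sunday of October 2016: 2016-10-30.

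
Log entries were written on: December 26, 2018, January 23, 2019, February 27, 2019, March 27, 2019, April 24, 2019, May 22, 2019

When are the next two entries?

These are Wednesdays at 28- or 35-day spacing (28, 35, 28, 28, 28).
The pattern: 4th Wednesday of the month.
4th Wednesday of June 2019: June 26, 2019.
4th Wednesday of July 2019: July 24, 2019.

June 26, 2019; July 24, 2019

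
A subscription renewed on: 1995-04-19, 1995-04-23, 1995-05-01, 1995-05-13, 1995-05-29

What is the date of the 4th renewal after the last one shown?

1995-09-10

Intervals are 4, 8, 12, 16 days — an arithmetic progression with common difference 4.
Next gap: 20 days. 1995-05-29 + 20 days = 1995-06-18.
Next gap: 24 days. 1995-06-18 + 24 days = 1995-07-12.
Next gap: 28 days. 1995-07-12 + 28 days = 1995-08-09.
Next gap: 32 days. 1995-08-09 + 32 days = 1995-09-10.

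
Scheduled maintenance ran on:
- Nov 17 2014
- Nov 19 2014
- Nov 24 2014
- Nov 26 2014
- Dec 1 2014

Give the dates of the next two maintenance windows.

Dec 3 2014, Dec 8 2014

The gap pattern 2, 5, 2, 5 repeats every 2 events.
These are the Mondays and Wednesdays of each week.
Next Wednesday: Dec 3 2014.
Next Monday: Dec 8 2014.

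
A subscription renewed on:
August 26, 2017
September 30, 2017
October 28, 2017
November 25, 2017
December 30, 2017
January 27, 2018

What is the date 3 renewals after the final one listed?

April 28, 2018

These are Saturdays with 35, 28, 28, 35, 28-day gaps.
Each is the final Saturday of its month — September 30, 2017 is past the 28th, so '4th Saturday' doesn't fit.
February 2018 ends with Saturday February 24, 2018.
Last Saturday of March 2018: March 31, 2018.
April 2018 ends with Saturday April 28, 2018.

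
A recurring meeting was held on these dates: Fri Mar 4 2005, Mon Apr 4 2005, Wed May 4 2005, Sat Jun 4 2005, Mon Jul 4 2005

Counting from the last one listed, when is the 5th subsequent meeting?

Sun Dec 4 2005

The day-of-month is always 4 (31, 30, 31, 30 days between events).
So this recurs on the 4th of each month.
Next: August 2005 → Thu Aug 4 2005.
September 2005: Sun Sep 4 2005.
October 2005: Tue Oct 4 2005.
Next: November 2005 → Fri Nov 4 2005.
Next: December 2005 → Sun Dec 4 2005.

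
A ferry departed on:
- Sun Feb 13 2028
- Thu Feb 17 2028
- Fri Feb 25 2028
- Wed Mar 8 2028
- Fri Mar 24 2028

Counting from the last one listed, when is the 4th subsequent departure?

Thu Jul 6 2028

The spacing grows by 4 each time: 4, 8, 12, 16 days.
Next gap: 20 days. Fri Mar 24 2028 + 20 days = Thu Apr 13 2028.
Next gap: 24 days. Thu Apr 13 2028 + 24 days = Sun May 7 2028.
Next gap: 28 days. Sun May 7 2028 + 28 days = Sun Jun 4 2028.
Next gap: 32 days. Sun Jun 4 2028 + 32 days = Thu Jul 6 2028.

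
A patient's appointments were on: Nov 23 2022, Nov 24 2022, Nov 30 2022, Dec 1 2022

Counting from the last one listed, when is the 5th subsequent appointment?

Every event lands on a Wednesday or Thursday (gaps cycle 1, 6, 1).
So the schedule is: every Wednesday and Thursday.
Next Wednesday: Dec 7 2022.
Next Thursday: Dec 8 2022.
Next Wednesday: Dec 14 2022.
The following Thursday is Dec 15 2022.
Next Wednesday: Dec 21 2022.

Dec 21 2022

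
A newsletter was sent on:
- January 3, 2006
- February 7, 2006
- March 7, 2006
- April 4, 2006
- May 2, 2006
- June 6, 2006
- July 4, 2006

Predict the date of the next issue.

August 1, 2006

Gaps: 35, 28, 28, 28, 35, 28 days — a mix of 28 and 35. Every date is a Tuesday.
Each is the 1st Tuesday of its month.
August 2006 — 1st Tuesday is August 1, 2006.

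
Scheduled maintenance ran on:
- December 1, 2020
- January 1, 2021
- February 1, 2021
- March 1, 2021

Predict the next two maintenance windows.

April 1, 2021; May 1, 2021

The day-of-month is always 1 (31, 31, 28 days between events).
So this recurs on the 1st of each month.
Next: April 2021 → April 1, 2021.
May 2021: May 1, 2021.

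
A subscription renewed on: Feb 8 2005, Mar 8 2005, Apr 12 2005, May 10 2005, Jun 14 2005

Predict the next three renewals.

Gaps: 28, 35, 28, 35 days — a mix of 28 and 35. Every date is a Tuesday.
Each is the 2nd Tuesday of its month.
2nd Tuesday of July 2005: Jul 12 2005.
2nd Tuesday of August 2005: Aug 9 2005.
2nd Tuesday of September 2005: Sep 13 2005.

Jul 12 2005, Aug 9 2005, Sep 13 2005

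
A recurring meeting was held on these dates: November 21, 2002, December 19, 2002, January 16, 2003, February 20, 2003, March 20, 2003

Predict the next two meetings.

These are Thursdays at 28- or 35-day spacing (28, 28, 35, 28).
The pattern: 3rd Thursday of the month.
April 2003 — 3rd Thursday is April 17, 2003.
3rd Thursday of May 2003: May 15, 2003.

April 17, 2003; May 15, 2003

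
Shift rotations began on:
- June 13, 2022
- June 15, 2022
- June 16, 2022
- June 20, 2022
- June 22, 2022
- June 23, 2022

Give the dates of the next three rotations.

June 27, 2022; June 29, 2022; June 30, 2022

The gap pattern 2, 1, 4, 2, 1 repeats every 3 events.
These are the Mondays, Wednesdays and Thursdays of each week.
The following Monday is June 27, 2022.
The following Wednesday is June 29, 2022.
Next Thursday: June 30, 2022.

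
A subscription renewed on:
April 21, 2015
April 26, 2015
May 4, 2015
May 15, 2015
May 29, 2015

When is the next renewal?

Intervals are 5, 8, 11, 14 days — an arithmetic progression with common difference 3.
Next gap: 17 days. May 29, 2015 + 17 days = June 15, 2015.

June 15, 2015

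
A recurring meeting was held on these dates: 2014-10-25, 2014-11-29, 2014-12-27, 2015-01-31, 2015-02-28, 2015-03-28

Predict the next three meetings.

Every date is a Saturday; gaps 35, 28, 35, 28, 28 days.
Each is the last Saturday of its month (at least one falls on the 29th or later, ruling out '4th Saturday').
April 2015 ends with Saturday 2015-04-25.
May 2015 ends with Saturday 2015-05-30.
June 2015 ends with Saturday 2015-06-27.

2015-04-25, 2015-05-30, 2015-06-27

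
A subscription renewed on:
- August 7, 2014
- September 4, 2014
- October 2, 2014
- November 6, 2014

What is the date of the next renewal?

Gaps: 28, 28, 35 days — a mix of 28 and 35. Every date is a Thursday.
Each is the 1st Thursday of its month.
1st Thursday of December 2014: December 4, 2014.

December 4, 2014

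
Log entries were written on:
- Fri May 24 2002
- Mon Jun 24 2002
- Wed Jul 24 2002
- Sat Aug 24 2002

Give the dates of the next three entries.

Gaps: 31, 30, 31 days — not constant. Every event is on the 24th of the month.
Pattern: the 24th of each month.
September 2002: Tue Sep 24 2002.
October 2002: Thu Oct 24 2002.
November 2002: Sun Nov 24 2002.

Tue Sep 24 2002, Thu Oct 24 2002, Sun Nov 24 2002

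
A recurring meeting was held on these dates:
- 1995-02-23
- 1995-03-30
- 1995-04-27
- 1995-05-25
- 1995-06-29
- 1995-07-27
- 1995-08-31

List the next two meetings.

Every date is a Thursday; gaps 35, 28, 28, 35, 28, 35 days.
Each is the last Thursday of its month (at least one falls on the 29th or later, ruling out '4th Thursday').
September 1995 ends with Thursday 1995-09-28.
October 1995 ends with Thursday 1995-10-26.

1995-09-28, 1995-10-26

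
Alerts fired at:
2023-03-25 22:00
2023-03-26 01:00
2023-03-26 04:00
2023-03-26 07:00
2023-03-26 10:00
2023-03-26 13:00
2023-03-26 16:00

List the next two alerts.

2023-03-26 19:00, 2023-03-26 22:00

The interval is a steady 3 hours (3, 3, 3, 3, 3, 3).
2023-03-26 16:00 + 3 h = 2023-03-26 19:00.
2023-03-26 19:00 + 3 h = 2023-03-26 22:00.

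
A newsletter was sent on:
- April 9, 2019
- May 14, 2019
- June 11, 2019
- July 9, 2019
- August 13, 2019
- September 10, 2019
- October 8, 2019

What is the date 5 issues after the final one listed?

These are Tuesdays at 28- or 35-day spacing (35, 28, 28, 35, 28, 28).
The pattern: 2nd Tuesday of the month.
November 2019 — 2nd Tuesday is November 12, 2019.
December 2019 — 2nd Tuesday is December 10, 2019.
January 2020 — 2nd Tuesday is January 14, 2020.
2nd Tuesday of February 2020: February 11, 2020.
March 2020 — 2nd Tuesday is March 10, 2020.

March 10, 2020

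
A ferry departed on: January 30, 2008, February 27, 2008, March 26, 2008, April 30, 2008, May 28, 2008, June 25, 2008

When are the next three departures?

July 30, 2008; August 27, 2008; September 24, 2008

Every date is a Wednesday; gaps 28, 28, 35, 28, 28 days.
Each is the last Wednesday of its month (at least one falls on the 29th or later, ruling out '4th Wednesday').
July 2008 ends with Wednesday July 30, 2008.
Last Wednesday of August 2008: August 27, 2008.
Last Wednesday of September 2008: September 24, 2008.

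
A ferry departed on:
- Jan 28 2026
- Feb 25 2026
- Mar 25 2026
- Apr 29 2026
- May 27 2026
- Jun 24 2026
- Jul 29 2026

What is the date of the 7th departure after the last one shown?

Feb 24 2027

These are Wednesdays with 28, 28, 35, 28, 28, 35-day gaps.
Each is the final Wednesday of its month — Apr 29 2026 is past the 28th, so '4th Wednesday' doesn't fit.
August 2026 ends with Wednesday Aug 26 2026.
September 2026 ends with Wednesday Sep 30 2026.
Last Wednesday of October 2026: Oct 28 2026.
Last Wednesday of November 2026: Nov 25 2026.
Last Wednesday of December 2026: Dec 30 2026.
Last Wednesday of January 2027: Jan 27 2027.
February 2027 ends with Wednesday Feb 24 2027.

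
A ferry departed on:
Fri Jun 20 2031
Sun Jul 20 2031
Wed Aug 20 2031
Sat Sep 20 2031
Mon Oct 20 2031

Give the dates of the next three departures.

The day-of-month is always 20 (30, 31, 31, 30 days between events).
So this recurs on the 20th of each month.
Next: November 2031 → Thu Nov 20 2031.
December 2031: Sat Dec 20 2031.
January 2032: Tue Jan 20 2032.

Thu Nov 20 2031, Sat Dec 20 2031, Tue Jan 20 2032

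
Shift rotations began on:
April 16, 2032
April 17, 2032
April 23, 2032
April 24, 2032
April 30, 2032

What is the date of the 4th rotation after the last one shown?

The gap pattern 1, 6, 1, 6 repeats every 2 events.
These are the Fridays and Saturdays of each week.
The following Saturday is May 1, 2032.
Next Friday: May 7, 2032.
The following Saturday is May 8, 2032.
Next Friday: May 14, 2032.

May 14, 2032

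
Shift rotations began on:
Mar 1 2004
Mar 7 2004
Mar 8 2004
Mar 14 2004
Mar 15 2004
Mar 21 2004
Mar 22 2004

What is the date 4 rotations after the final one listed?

Every event lands on a Monday or Sunday (gaps cycle 6, 1, 6, 1, 6, 1).
So the schedule is: every Monday and Sunday.
Next Sunday: Mar 28 2004.
Next Monday: Mar 29 2004.
Next Sunday: Apr 4 2004.
The following Monday is Apr 5 2004.

Apr 5 2004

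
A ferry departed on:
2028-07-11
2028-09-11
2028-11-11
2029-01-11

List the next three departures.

The day-of-month is always 11 (62, 61, 61 days between events).
So this recurs on the 11th of every 2 months.
Next: March 2029 → 2029-03-11.
May 2029: 2029-05-11.
July 2029: 2029-07-11.

2029-03-11, 2029-05-11, 2029-07-11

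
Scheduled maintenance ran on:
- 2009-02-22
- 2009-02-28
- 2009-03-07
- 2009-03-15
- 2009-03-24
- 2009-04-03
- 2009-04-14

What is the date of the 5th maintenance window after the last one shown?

2009-06-23

The spacing grows by 1 each time: 6, 7, 8, 9, 10, 11 days.
Next gap: 12 days. 2009-04-14 + 12 days = 2009-04-26.
Next gap: 13 days. 2009-04-26 + 13 days = 2009-05-09.
Next gap: 14 days. 2009-05-09 + 14 days = 2009-05-23.
Next gap: 15 days. 2009-05-23 + 15 days = 2009-06-07.
Next gap: 16 days. 2009-06-07 + 16 days = 2009-06-23.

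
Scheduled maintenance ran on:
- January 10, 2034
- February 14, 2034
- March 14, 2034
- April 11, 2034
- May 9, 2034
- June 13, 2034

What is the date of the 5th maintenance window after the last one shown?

All dates are Tuesdays, 35, 28, 28, 28, 35 days apart.
Specifically, the 2nd Tuesday of each month.
2nd Tuesday of July 2034: July 11, 2034.
2nd Tuesday of August 2034: August 8, 2034.
2nd Tuesday of September 2034: September 12, 2034.
October 2034 — 2nd Tuesday is October 10, 2034.
2nd Tuesday of November 2034: November 14, 2034.

November 14, 2034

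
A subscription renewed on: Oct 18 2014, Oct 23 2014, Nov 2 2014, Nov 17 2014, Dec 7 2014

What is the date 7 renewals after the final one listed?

Sep 13 2015

Intervals are 5, 10, 15, 20 days — an arithmetic progression with common difference 5.
Next gap: 25 days. Dec 7 2014 + 25 days = Jan 1 2015.
Next gap: 30 days. Jan 1 2015 + 30 days = Jan 31 2015.
Next gap: 35 days. Jan 31 2015 + 35 days = Mar 7 2015.
Next gap: 40 days. Mar 7 2015 + 40 days = Apr 16 2015.
Next gap: 45 days. Apr 16 2015 + 45 days = May 31 2015.
Next gap: 50 days. May 31 2015 + 50 days = Jul 20 2015.
Next gap: 55 days. Jul 20 2015 + 55 days = Sep 13 2015.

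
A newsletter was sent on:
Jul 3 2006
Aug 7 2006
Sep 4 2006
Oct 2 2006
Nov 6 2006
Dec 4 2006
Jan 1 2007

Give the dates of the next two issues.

Feb 5 2007, Mar 5 2007

All dates are Mondays, 35, 28, 28, 35, 28, 28 days apart.
Specifically, the 1st Monday of each month.
1st Monday of February 2007: Feb 5 2007.
March 2007 — 1st Monday is Mar 5 2007.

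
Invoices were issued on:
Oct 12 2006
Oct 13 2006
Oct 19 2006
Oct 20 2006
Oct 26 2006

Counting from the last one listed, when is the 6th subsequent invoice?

Nov 16 2006

Every event lands on a Thursday or Friday (gaps cycle 1, 6, 1, 6).
So the schedule is: every Thursday and Friday.
Next Friday: Oct 27 2006.
The following Thursday is Nov 2 2006.
The following Friday is Nov 3 2006.
The following Thursday is Nov 9 2006.
Next Friday: Nov 10 2006.
Next Thursday: Nov 16 2006.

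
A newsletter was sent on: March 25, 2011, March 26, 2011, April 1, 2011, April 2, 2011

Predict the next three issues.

April 8, 2011; April 9, 2011; April 15, 2011

Every event lands on a Friday or Saturday (gaps cycle 1, 6, 1).
So the schedule is: every Friday and Saturday.
The following Friday is April 8, 2011.
The following Saturday is April 9, 2011.
The following Friday is April 15, 2011.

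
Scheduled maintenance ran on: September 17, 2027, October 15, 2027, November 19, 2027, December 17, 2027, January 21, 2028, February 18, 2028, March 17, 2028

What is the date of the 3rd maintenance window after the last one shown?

June 16, 2028

All dates are Fridays, 28, 35, 28, 35, 28, 28 days apart.
Specifically, the 3rd Friday of each month.
3rd Friday of April 2028: April 21, 2028.
May 2028 — 3rd Friday is May 19, 2028.
3rd Friday of June 2028: June 16, 2028.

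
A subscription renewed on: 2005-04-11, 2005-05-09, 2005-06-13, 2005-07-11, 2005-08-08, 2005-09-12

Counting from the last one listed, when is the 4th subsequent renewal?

2006-01-09

All dates are Mondays, 28, 35, 28, 28, 35 days apart.
Specifically, the 2nd Monday of each month.
October 2005 — 2nd Monday is 2005-10-10.
November 2005 — 2nd Monday is 2005-11-14.
December 2005 — 2nd Monday is 2005-12-12.
2nd Monday of January 2006: 2006-01-09.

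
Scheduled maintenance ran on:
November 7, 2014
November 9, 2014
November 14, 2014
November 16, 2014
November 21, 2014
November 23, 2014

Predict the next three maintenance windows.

November 28, 2014; November 30, 2014; December 5, 2014

Every event lands on a Friday or Sunday (gaps cycle 2, 5, 2, 5, 2).
So the schedule is: every Friday and Sunday.
The following Friday is November 28, 2014.
Next Sunday: November 30, 2014.
The following Friday is December 5, 2014.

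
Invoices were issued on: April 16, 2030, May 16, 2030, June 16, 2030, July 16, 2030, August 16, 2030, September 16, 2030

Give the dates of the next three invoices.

October 16, 2030; November 16, 2030; December 16, 2030

The day-of-month is always 16 (30, 31, 30, 31, 31 days between events).
So this recurs on the 16th of each month.
October 2030: October 16, 2030.
Next: November 2030 → November 16, 2030.
December 2030: December 16, 2030.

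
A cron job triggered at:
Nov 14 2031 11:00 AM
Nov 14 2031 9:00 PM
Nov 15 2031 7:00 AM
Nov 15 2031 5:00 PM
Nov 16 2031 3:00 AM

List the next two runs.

Gaps: 10, 10, 10, 10 hours — each event is 10 hours after the previous one.
Nov 16 2031 3:00 AM + 10 h = Nov 16 2031 1:00 PM.
Nov 16 2031 1:00 PM + 10 h = Nov 16 2031 11:00 PM.

Nov 16 2031 1:00 PM, Nov 16 2031 11:00 PM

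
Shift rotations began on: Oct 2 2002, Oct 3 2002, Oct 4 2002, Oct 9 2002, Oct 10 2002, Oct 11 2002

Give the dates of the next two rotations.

Oct 16 2002, Oct 17 2002

The gap pattern 1, 1, 5, 1, 1 repeats every 3 events.
These are the Wednesdays, Thursdays and Fridays of each week.
Next Wednesday: Oct 16 2002.
Next Thursday: Oct 17 2002.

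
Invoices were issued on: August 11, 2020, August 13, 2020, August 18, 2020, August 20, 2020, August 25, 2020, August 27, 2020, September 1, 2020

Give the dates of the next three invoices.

The gap pattern 2, 5, 2, 5, 2, 5 repeats every 2 events.
These are the Tuesdays and Thursdays of each week.
Next Thursday: September 3, 2020.
The following Tuesday is September 8, 2020.
The following Thursday is September 10, 2020.

September 3, 2020; September 8, 2020; September 10, 2020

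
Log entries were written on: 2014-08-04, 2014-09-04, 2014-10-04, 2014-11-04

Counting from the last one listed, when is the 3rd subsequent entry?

Each date is the 4th; the gaps (31, 30, 31) track the month lengths.
The rule is the 4th of each month.
Next: December 2014 → 2014-12-04.
Next: January 2015 → 2015-01-04.
Next: February 2015 → 2015-02-04.

2015-02-04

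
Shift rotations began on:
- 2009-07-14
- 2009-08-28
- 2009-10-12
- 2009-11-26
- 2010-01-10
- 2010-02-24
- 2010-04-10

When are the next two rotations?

Gaps between consecutive events: 45, 45, 45, 45, 45, 45 days — a constant 45-day interval.
2010-04-10 + 45 days = 2010-05-25.
2010-05-25 + 45 days = 2010-07-09.

2010-05-25, 2010-07-09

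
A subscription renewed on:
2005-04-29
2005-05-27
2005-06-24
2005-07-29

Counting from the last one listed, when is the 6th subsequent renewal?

Every date is a Friday; gaps 28, 28, 35 days.
Each is the last Friday of its month (at least one falls on the 29th or later, ruling out '4th Friday').
Last Friday of August 2005: 2005-08-26.
September 2005 ends with Friday 2005-09-30.
Last Friday of October 2005: 2005-10-28.
Last Friday of November 2005: 2005-11-25.
December 2005 ends with Friday 2005-12-30.
January 2006 ends with Friday 2006-01-27.

2006-01-27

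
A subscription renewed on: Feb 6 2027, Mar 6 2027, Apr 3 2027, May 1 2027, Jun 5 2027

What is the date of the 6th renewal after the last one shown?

These are Saturdays at 28- or 35-day spacing (28, 28, 28, 35).
The pattern: 1st Saturday of the month.
July 2027 — 1st Saturday is Jul 3 2027.
1st Saturday of August 2027: Aug 7 2027.
1st Saturday of September 2027: Sep 4 2027.
October 2027 — 1st Saturday is Oct 2 2027.
1st Saturday of November 2027: Nov 6 2027.
1st Saturday of December 2027: Dec 4 2027.

Dec 4 2027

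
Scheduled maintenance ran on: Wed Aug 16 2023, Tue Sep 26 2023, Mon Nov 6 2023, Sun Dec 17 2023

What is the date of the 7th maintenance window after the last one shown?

Sun Sep 29 2024

The spacing is 41, 41, 41 days — always 41 days.
Sun Dec 17 2023 + 41 days = Sat Jan 27 2024.
Sat Jan 27 2024 + 41 days = Fri Mar 8 2024.
Fri Mar 8 2024 + 41 days = Thu Apr 18 2024.
Thu Apr 18 2024 + 41 days = Wed May 29 2024.
Wed May 29 2024 + 41 days = Tue Jul 9 2024.
Tue Jul 9 2024 + 41 days = Mon Aug 19 2024.
Mon Aug 19 2024 + 41 days = Sun Sep 29 2024.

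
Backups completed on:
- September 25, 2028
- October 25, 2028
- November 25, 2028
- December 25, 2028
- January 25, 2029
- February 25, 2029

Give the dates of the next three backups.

Each date is the 25th; the gaps (30, 31, 30, 31, 31) track the month lengths.
The rule is the 25th of each month.
Next: March 2029 → March 25, 2029.
April 2029: April 25, 2029.
Next: May 2029 → May 25, 2029.

March 25, 2029; April 25, 2029; May 25, 2029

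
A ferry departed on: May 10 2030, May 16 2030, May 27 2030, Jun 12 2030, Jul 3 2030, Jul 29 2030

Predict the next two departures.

Gaps: 6, 11, 16, 21, 26 days — each gap is 5 larger than the previous one.
Next gap: 31 days. Jul 29 2030 + 31 days = Aug 29 2030.
Next gap: 36 days. Aug 29 2030 + 36 days = Oct 4 2030.

Aug 29 2030, Oct 4 2030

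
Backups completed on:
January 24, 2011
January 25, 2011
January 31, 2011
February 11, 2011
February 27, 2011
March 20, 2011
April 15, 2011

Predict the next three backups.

Intervals are 1, 6, 11, 16, 21, 26 days — an arithmetic progression with common difference 5.
Next gap: 31 days. April 15, 2011 + 31 days = May 16, 2011.
Next gap: 36 days. May 16, 2011 + 36 days = June 21, 2011.
Next gap: 41 days. June 21, 2011 + 41 days = August 1, 2011.

May 16, 2011; June 21, 2011; August 1, 2011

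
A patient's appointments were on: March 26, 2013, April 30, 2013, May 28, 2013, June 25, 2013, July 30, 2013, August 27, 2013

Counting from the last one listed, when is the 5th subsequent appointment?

January 28, 2014

These are Tuesdays with 35, 28, 28, 35, 28-day gaps.
Each is the final Tuesday of its month — April 30, 2013 is past the 28th, so '4th Tuesday' doesn't fit.
September 2013 ends with Tuesday September 24, 2013.
October 2013 ends with Tuesday October 29, 2013.
November 2013 ends with Tuesday November 26, 2013.
December 2013 ends with Tuesday December 31, 2013.
Last Tuesday of January 2014: January 28, 2014.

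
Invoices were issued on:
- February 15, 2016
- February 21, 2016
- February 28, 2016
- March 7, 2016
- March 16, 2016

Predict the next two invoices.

The spacing grows by 1 each time: 6, 7, 8, 9 days.
Next gap: 10 days. March 16, 2016 + 10 days = March 26, 2016.
Next gap: 11 days. March 26, 2016 + 11 days = April 6, 2016.

March 26, 2016; April 6, 2016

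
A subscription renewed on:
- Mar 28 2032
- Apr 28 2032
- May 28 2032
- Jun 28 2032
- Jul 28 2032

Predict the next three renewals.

Aug 28 2032, Sep 28 2032, Oct 28 2032

The day-of-month is always 28 (31, 30, 31, 30 days between events).
So this recurs on the 28th of each month.
Next: August 2032 → Aug 28 2032.
September 2032: Sep 28 2032.
October 2032: Oct 28 2032.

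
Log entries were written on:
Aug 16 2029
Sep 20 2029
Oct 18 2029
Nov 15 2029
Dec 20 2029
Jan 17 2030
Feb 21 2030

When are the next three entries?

Mar 21 2030, Apr 18 2030, May 16 2030

These are Thursdays at 28- or 35-day spacing (35, 28, 28, 35, 28, 35).
The pattern: 3rd Thursday of the month.
March 2030 — 3rd Thursday is Mar 21 2030.
April 2030 — 3rd Thursday is Apr 18 2030.
May 2030 — 3rd Thursday is May 16 2030.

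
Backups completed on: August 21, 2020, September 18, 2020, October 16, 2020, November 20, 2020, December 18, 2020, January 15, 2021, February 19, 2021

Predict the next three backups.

March 19, 2021; April 16, 2021; May 21, 2021

Gaps: 28, 28, 35, 28, 28, 35 days — a mix of 28 and 35. Every date is a Friday.
Each is the 3rd Friday of its month.
March 2021 — 3rd Friday is March 19, 2021.
April 2021 — 3rd Friday is April 16, 2021.
May 2021 — 3rd Friday is May 21, 2021.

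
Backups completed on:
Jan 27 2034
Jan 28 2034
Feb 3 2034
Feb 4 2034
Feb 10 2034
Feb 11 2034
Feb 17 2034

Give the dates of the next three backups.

Feb 18 2034, Feb 24 2034, Feb 25 2034

Every event lands on a Friday or Saturday (gaps cycle 1, 6, 1, 6, 1, 6).
So the schedule is: every Friday and Saturday.
The following Saturday is Feb 18 2034.
The following Friday is Feb 24 2034.
The following Saturday is Feb 25 2034.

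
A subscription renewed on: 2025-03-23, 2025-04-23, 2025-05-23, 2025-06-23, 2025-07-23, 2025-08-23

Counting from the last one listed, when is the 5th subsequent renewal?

2026-01-23

The day-of-month is always 23 (31, 30, 31, 30, 31 days between events).
So this recurs on the 23rd of each month.
September 2025: 2025-09-23.
October 2025: 2025-10-23.
Next: November 2025 → 2025-11-23.
December 2025: 2025-12-23.
Next: January 2026 → 2026-01-23.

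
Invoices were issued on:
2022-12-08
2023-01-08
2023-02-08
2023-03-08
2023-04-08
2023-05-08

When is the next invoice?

2023-06-08

Gaps: 31, 31, 28, 31, 30 days — not constant. Every event is on the 8th of the month.
Pattern: the 8th of each month.
Next: June 2023 → 2023-06-08.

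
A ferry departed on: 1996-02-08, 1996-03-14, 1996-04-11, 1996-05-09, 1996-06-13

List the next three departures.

1996-07-11, 1996-08-08, 1996-09-12

Gaps: 35, 28, 28, 35 days — a mix of 28 and 35. Every date is a Thursday.
Each is the 2nd Thursday of its month.
July 1996 — 2nd Thursday is 1996-07-11.
2nd Thursday of August 1996: 1996-08-08.
September 1996 — 2nd Thursday is 1996-09-12.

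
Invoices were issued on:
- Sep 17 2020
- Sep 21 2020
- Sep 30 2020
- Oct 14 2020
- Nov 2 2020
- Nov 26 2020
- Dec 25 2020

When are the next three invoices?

Jan 28 2021, Mar 8 2021, Apr 21 2021

The spacing grows by 5 each time: 4, 9, 14, 19, 24, 29 days.
Next gap: 34 days. Dec 25 2020 + 34 days = Jan 28 2021.
Next gap: 39 days. Jan 28 2021 + 39 days = Mar 8 2021.
Next gap: 44 days. Mar 8 2021 + 44 days = Apr 21 2021.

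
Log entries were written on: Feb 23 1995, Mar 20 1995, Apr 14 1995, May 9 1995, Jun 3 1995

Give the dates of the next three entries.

Jun 28 1995, Jul 23 1995, Aug 17 1995

Gaps between consecutive events: 25, 25, 25, 25 days — a constant 25-day interval.
Jun 3 1995 + 25 days = Jun 28 1995.
Jun 28 1995 + 25 days = Jul 23 1995.
Jul 23 1995 + 25 days = Aug 17 1995.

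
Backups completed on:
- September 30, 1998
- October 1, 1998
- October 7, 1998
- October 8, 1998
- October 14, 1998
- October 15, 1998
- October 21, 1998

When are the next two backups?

October 22, 1998; October 28, 1998

Every event lands on a Wednesday or Thursday (gaps cycle 1, 6, 1, 6, 1, 6).
So the schedule is: every Wednesday and Thursday.
The following Thursday is October 22, 1998.
The following Wednesday is October 28, 1998.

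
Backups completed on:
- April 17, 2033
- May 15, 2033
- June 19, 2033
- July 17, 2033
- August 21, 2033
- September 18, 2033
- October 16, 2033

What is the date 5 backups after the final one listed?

March 19, 2034

These are Sundays at 28- or 35-day spacing (28, 35, 28, 35, 28, 28).
The pattern: 3rd Sunday of the month.
3rd Sunday of November 2033: November 20, 2033.
December 2033 — 3rd Sunday is December 18, 2033.
3rd Sunday of January 2034: January 15, 2034.
3rd Sunday of February 2034: February 19, 2034.
March 2034 — 3rd Sunday is March 19, 2034.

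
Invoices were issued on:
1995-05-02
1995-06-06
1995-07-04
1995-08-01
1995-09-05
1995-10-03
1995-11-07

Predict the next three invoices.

These are Tuesdays at 28- or 35-day spacing (35, 28, 28, 35, 28, 35).
The pattern: 1st Tuesday of the month.
December 1995 — 1st Tuesday is 1995-12-05.
January 1996 — 1st Tuesday is 1996-01-02.
February 1996 — 1st Tuesday is 1996-02-06.

1995-12-05, 1996-01-02, 1996-02-06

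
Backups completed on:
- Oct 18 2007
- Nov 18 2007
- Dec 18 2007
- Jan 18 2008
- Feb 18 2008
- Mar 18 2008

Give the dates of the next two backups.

Gaps: 31, 30, 31, 31, 29 days — not constant. Every event is on the 18th of the month.
Pattern: the 18th of each month.
Next: April 2008 → Apr 18 2008.
May 2008: May 18 2008.

Apr 18 2008, May 18 2008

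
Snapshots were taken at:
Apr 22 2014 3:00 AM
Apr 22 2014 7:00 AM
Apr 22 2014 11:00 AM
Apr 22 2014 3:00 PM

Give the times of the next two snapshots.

Spacing: 4, 4, 4 h — constant 4 h.
Apr 22 2014 3:00 PM + 4 h = Apr 22 2014 7:00 PM.
Apr 22 2014 7:00 PM + 4 h = Apr 22 2014 11:00 PM.

Apr 22 2014 7:00 PM, Apr 22 2014 11:00 PM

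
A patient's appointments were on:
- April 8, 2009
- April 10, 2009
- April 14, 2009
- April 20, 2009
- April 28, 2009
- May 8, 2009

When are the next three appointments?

Gaps: 2, 4, 6, 8, 10 days — each gap is 2 larger than the previous one.
Next gap: 12 days. May 8, 2009 + 12 days = May 20, 2009.
Next gap: 14 days. May 20, 2009 + 14 days = June 3, 2009.
Next gap: 16 days. June 3, 2009 + 16 days = June 19, 2009.

May 20, 2009; June 3, 2009; June 19, 2009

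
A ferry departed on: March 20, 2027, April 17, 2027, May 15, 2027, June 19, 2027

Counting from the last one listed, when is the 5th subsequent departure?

Gaps: 28, 28, 35 days — a mix of 28 and 35. Every date is a Saturday.
Each is the 3rd Saturday of its month.
3rd Saturday of July 2027: July 17, 2027.
3rd Saturday of August 2027: August 21, 2027.
September 2027 — 3rd Saturday is September 18, 2027.
3rd Saturday of October 2027: October 16, 2027.
3rd Saturday of November 2027: November 20, 2027.

November 20, 2027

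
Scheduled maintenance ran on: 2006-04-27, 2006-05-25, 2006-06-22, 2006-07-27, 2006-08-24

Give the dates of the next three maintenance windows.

2006-09-28, 2006-10-26, 2006-11-23

All dates are Thursdays, 28, 28, 35, 28 days apart.
Specifically, the 4th Thursday of each month.
September 2006 — 4th Thursday is 2006-09-28.
October 2006 — 4th Thursday is 2006-10-26.
4th Thursday of November 2006: 2006-11-23.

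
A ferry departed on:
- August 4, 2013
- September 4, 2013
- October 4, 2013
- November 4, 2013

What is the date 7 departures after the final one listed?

The day-of-month is always 4 (31, 30, 31 days between events).
So this recurs on the 4th of each month.
Next: December 2013 → December 4, 2013.
January 2014: January 4, 2014.
February 2014: February 4, 2014.
Next: March 2014 → March 4, 2014.
April 2014: April 4, 2014.
Next: May 2014 → May 4, 2014.
Next: June 2014 → June 4, 2014.

June 4, 2014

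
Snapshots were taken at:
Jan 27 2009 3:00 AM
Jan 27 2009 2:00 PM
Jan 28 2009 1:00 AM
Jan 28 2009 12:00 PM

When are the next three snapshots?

Jan 28 2009 11:00 PM, Jan 29 2009 10:00 AM, Jan 29 2009 9:00 PM

Spacing: 11, 11, 11 h — constant 11 h.
Jan 28 2009 12:00 PM + 11 h = Jan 28 2009 11:00 PM.
Jan 28 2009 11:00 PM + 11 h = Jan 29 2009 10:00 AM.
Jan 29 2009 10:00 AM + 11 h = Jan 29 2009 9:00 PM.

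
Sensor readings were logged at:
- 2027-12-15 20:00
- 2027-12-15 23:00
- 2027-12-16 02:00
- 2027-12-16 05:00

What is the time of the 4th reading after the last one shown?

2027-12-16 17:00

Gaps: 3, 3, 3 hours — each event is 3 hours after the previous one.
2027-12-16 05:00 + 3 h = 2027-12-16 08:00.
2027-12-16 08:00 + 3 h = 2027-12-16 11:00.
2027-12-16 11:00 + 3 h = 2027-12-16 14:00.
2027-12-16 14:00 + 3 h = 2027-12-16 17:00.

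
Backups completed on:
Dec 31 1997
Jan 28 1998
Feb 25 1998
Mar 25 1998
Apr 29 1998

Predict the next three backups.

Every date is a Wednesday; gaps 28, 28, 28, 35 days.
Each is the last Wednesday of its month (at least one falls on the 29th or later, ruling out '4th Wednesday').
Last Wednesday of May 1998: May 27 1998.
Last Wednesday of June 1998: Jun 24 1998.
Last Wednesday of July 1998: Jul 29 1998.

May 27 1998, Jun 24 1998, Jul 29 1998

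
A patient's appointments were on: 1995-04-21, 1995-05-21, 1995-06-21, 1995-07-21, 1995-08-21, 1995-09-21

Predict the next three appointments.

1995-10-21, 1995-11-21, 1995-12-21

Each date is the 21st; the gaps (30, 31, 30, 31, 31) track the month lengths.
The rule is the 21st of each month.
Next: October 1995 → 1995-10-21.
November 1995: 1995-11-21.
Next: December 1995 → 1995-12-21.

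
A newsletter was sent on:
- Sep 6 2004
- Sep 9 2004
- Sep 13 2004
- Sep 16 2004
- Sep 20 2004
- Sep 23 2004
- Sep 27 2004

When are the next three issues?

Every event lands on a Monday or Thursday (gaps cycle 3, 4, 3, 4, 3, 4).
So the schedule is: every Monday and Thursday.
Next Thursday: Sep 30 2004.
The following Monday is Oct 4 2004.
The following Thursday is Oct 7 2004.

Sep 30 2004, Oct 4 2004, Oct 7 2004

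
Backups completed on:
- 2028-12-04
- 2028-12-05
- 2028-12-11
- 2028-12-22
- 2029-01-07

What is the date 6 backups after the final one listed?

Gaps: 1, 6, 11, 16 days — each gap is 5 larger than the previous one.
Next gap: 21 days. 2029-01-07 + 21 days = 2029-01-28.
Next gap: 26 days. 2029-01-28 + 26 days = 2029-02-23.
Next gap: 31 days. 2029-02-23 + 31 days = 2029-03-26.
Next gap: 36 days. 2029-03-26 + 36 days = 2029-05-01.
Next gap: 41 days. 2029-05-01 + 41 days = 2029-06-11.
Next gap: 46 days. 2029-06-11 + 46 days = 2029-07-27.

2029-07-27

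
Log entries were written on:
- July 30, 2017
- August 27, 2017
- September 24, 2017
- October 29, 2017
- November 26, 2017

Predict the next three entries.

Every date is a Sunday; gaps 28, 28, 35, 28 days.
Each is the last Sunday of its month (at least one falls on the 29th or later, ruling out '4th Sunday').
December 2017 ends with Sunday December 31, 2017.
January 2018 ends with Sunday January 28, 2018.
Last Sunday of February 2018: February 25, 2018.

December 31, 2017; January 28, 2018; February 25, 2018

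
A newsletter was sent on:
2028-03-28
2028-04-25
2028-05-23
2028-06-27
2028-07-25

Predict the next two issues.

2028-08-22, 2028-09-26

All dates are Tuesdays, 28, 28, 35, 28 days apart.
Specifically, the 4th Tuesday of each month.
August 2028 — 4th Tuesday is 2028-08-22.
September 2028 — 4th Tuesday is 2028-09-26.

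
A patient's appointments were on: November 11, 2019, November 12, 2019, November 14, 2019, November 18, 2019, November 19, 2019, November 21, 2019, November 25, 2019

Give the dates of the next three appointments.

Every event lands on a Monday or Tuesday or Thursday (gaps cycle 1, 2, 4, 1, 2, 4).
So the schedule is: every Monday, Tuesday and Thursday.
Next Tuesday: November 26, 2019.
The following Thursday is November 28, 2019.
The following Monday is December 2, 2019.

November 26, 2019; November 28, 2019; December 2, 2019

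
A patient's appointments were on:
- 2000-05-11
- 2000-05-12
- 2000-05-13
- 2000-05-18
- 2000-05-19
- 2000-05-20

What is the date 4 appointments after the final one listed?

2000-06-01

Gaps: 1, 1, 5, 1, 1 days — not constant, but cyclic with period 3.
The events fall on every Thursday, Friday and Saturday.
Next Thursday: 2000-05-25.
Next Friday: 2000-05-26.
The following Saturday is 2000-05-27.
Next Thursday: 2000-06-01.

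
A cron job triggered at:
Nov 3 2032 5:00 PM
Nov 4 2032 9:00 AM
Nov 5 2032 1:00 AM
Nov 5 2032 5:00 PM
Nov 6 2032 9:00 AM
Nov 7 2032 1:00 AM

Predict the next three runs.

Nov 7 2032 5:00 PM, Nov 8 2032 9:00 AM, Nov 9 2032 1:00 AM

The interval is a steady 16 hours (16, 16, 16, 16, 16).
Nov 7 2032 1:00 AM + 16 h = Nov 7 2032 5:00 PM.
Nov 7 2032 5:00 PM + 16 h = Nov 8 2032 9:00 AM.
Nov 8 2032 9:00 AM + 16 h = Nov 9 2032 1:00 AM.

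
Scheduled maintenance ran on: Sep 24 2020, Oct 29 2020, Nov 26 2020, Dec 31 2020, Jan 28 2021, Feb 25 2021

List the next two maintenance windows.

All Thursdays; the gaps (35, 28, 35, 28, 28) vary with month length.
This is the last Thursday of each month.
Last Thursday of March 2021: Mar 25 2021.
April 2021 ends with Thursday Apr 29 2021.

Mar 25 2021, Apr 29 2021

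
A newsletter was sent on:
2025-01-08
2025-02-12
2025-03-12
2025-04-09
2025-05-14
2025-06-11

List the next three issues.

These are Wednesdays at 28- or 35-day spacing (35, 28, 28, 35, 28).
The pattern: 2nd Wednesday of the month.
2nd Wednesday of July 2025: 2025-07-09.
August 2025 — 2nd Wednesday is 2025-08-13.
September 2025 — 2nd Wednesday is 2025-09-10.

2025-07-09, 2025-08-13, 2025-09-10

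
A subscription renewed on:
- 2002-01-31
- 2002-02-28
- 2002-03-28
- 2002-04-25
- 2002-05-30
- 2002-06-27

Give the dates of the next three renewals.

2002-07-25, 2002-08-29, 2002-09-26

These are Thursdays with 28, 28, 28, 35, 28-day gaps.
Each is the final Thursday of its month — 2002-01-31 is past the 28th, so '4th Thursday' doesn't fit.
July 2002 ends with Thursday 2002-07-25.
Last Thursday of August 2002: 2002-08-29.
Last Thursday of September 2002: 2002-09-26.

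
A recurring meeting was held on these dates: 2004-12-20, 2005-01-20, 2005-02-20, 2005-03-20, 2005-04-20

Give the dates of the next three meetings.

The day-of-month is always 20 (31, 31, 28, 31 days between events).
So this recurs on the 20th of each month.
May 2005: 2005-05-20.
June 2005: 2005-06-20.
Next: July 2005 → 2005-07-20.

2005-05-20, 2005-06-20, 2005-07-20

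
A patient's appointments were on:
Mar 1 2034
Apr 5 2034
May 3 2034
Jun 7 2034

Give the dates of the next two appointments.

Gaps: 35, 28, 35 days — a mix of 28 and 35. Every date is a Wednesday.
Each is the 1st Wednesday of its month.
1st Wednesday of July 2034: Jul 5 2034.
August 2034 — 1st Wednesday is Aug 2 2034.

Jul 5 2034, Aug 2 2034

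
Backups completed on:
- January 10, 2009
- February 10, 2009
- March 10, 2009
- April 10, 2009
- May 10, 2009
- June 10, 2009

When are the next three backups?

July 10, 2009; August 10, 2009; September 10, 2009

Each date is the 10th; the gaps (31, 28, 31, 30, 31) track the month lengths.
The rule is the 10th of each month.
Next: July 2009 → July 10, 2009.
Next: August 2009 → August 10, 2009.
Next: September 2009 → September 10, 2009.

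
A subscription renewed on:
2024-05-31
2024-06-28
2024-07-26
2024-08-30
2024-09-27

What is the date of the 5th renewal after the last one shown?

These are Fridays with 28, 28, 35, 28-day gaps.
Each is the final Friday of its month — 2024-05-31 is past the 28th, so '4th Friday' doesn't fit.
October 2024 ends with Friday 2024-10-25.
Last Friday of November 2024: 2024-11-29.
Last Friday of December 2024: 2024-12-27.
Last Friday of January 2025: 2025-01-31.
Last Friday of February 2025: 2025-02-28.

2025-02-28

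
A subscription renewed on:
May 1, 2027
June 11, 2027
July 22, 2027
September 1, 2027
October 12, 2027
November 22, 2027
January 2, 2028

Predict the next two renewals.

Every event comes 41 days after the last (41, 41, 41, 41, 41, 41).
January 2, 2028 + 41 days = February 12, 2028.
February 12, 2028 + 41 days = March 24, 2028.

February 12, 2028; March 24, 2028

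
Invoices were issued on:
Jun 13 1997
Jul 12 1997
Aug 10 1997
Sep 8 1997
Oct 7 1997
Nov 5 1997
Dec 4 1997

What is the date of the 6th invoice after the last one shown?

Gaps between consecutive events: 29, 29, 29, 29, 29, 29 days — a constant 29-day interval.
Dec 4 1997 + 29 days = Jan 2 1998.
Jan 2 1998 + 29 days = Jan 31 1998.
Jan 31 1998 + 29 days = Mar 1 1998.
Mar 1 1998 + 29 days = Mar 30 1998.
Mar 30 1998 + 29 days = Apr 28 1998.
Apr 28 1998 + 29 days = May 27 1998.

May 27 1998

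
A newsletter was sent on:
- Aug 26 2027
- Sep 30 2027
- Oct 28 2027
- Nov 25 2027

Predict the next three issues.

Dec 30 2027, Jan 27 2028, Feb 24 2028

Every date is a Thursday; gaps 35, 28, 28 days.
Each is the last Thursday of its month (at least one falls on the 29th or later, ruling out '4th Thursday').
Last Thursday of December 2027: Dec 30 2027.
Last Thursday of January 2028: Jan 27 2028.
Last Thursday of February 2028: Feb 24 2028.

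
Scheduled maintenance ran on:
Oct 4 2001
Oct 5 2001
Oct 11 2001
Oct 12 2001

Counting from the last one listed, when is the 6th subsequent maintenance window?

Gaps: 1, 6, 1 days — not constant, but cyclic with period 2.
The events fall on every Thursday and Friday.
Next Thursday: Oct 18 2001.
The following Friday is Oct 19 2001.
The following Thursday is Oct 25 2001.
The following Friday is Oct 26 2001.
Next Thursday: Nov 1 2001.
The following Friday is Nov 2 2001.

Nov 2 2001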